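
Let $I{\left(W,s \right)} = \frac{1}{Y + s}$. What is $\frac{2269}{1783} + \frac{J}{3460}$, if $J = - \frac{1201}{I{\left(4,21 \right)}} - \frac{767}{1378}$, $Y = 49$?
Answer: $- \frac{15056988617}{653933080} \approx -23.025$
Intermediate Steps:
$I{\left(W,s \right)} = \frac{1}{49 + s}$
$J = - \frac{8911479}{106}$ ($J = - \frac{1201}{\frac{1}{49 + 21}} - \frac{767}{1378} = - \frac{1201}{\frac{1}{70}} - \frac{59}{106} = - 1201 \frac{1}{\frac{1}{70}} - \frac{59}{106} = \left(-1201\right) 70 - \frac{59}{106} = -84070 - \frac{59}{106} = - \frac{8911479}{106} \approx -84071.0$)
$\frac{2269}{1783} + \frac{J}{3460} = \frac{2269}{1783} - \frac{8911479}{106 \cdot 3460} = 2269 \cdot \frac{1}{1783} - \frac{8911479}{366760} = \frac{2269}{1783} - \frac{8911479}{366760} = - \frac{15056988617}{653933080}$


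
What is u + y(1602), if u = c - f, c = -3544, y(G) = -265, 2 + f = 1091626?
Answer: -1095433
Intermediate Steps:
f = 1091624 (f = -2 + 1091626 = 1091624)
u = -1095168 (u = -3544 - 1*1091624 = -3544 - 1091624 = -1095168)
u + y(1602) = -1095168 - 265 = -1095433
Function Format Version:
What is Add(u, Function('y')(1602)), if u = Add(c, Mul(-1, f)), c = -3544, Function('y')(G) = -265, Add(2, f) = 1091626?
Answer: -1095433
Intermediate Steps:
f = 1091624 (f = Add(-2, 1091626) = 1091624)
u = -1095168 (u = Add(-3544, Mul(-1, 1091624)) = Add(-3544, -1091624) = -1095168)
Add(u, Function('y')(1602)) = Add(-1095168, -265) = -1095433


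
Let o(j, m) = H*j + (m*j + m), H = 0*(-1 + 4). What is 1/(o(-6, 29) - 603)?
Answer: -1/748 ≈ -0.0013369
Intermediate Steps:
H = 0 (H = 0*3 = 0)
o(j, m) = m + j*m (o(j, m) = 0*j + (m*j + m) = 0 + (j*m + m) = 0 + (m + j*m) = m + j*m)
1/(o(-6, 29) - 603) = 1/(29*(1 - 6) - 603) = 1/(29*(-5) - 603) = 1/(-145 - 603) = 1/(-748) = -1/748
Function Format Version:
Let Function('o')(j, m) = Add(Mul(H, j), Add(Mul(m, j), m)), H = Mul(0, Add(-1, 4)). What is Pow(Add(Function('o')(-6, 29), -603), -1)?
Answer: Rational(-1, 748) ≈ -0.0013369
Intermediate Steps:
H = 0 (H = Mul(0, 3) = 0)
Function('o')(j, m) = Add(m, Mul(j, m)) (Function('o')(j, m) = Add(Mul(0, j), Add(Mul(m, j), m)) = Add(0, Add(Mul(j, m), m)) = Add(0, Add(m, Mul(j, m))) = Add(m, Mul(j, m)))
Pow(Add(Function('o')(-6, 29), -603), -1) = Pow(Add(Mul(29, Add(1, -6)), -603), -1) = Pow(Add(Mul(29, -5), -603), -1) = Pow(Add(-145, -603), -1) = Pow(-748, -1) = Rational(-1, 748)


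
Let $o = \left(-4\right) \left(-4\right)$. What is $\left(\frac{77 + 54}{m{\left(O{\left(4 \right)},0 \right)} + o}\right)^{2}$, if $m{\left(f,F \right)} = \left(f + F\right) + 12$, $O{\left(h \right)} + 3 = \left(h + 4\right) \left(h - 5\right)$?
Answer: $\frac{17161}{289} \approx 59.381$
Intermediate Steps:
$O{\left(h \right)} = -3 + \left(-5 + h\right) \left(4 + h\right)$ ($O{\left(h \right)} = -3 + \left(h + 4\right) \left(h - 5\right) = -3 + \left(4 + h\right) \left(-5 + h\right) = -3 + \left(-5 + h\right) \left(4 + h\right)$)
$o = 16$
$m{\left(f,F \right)} = 12 + F + f$ ($m{\left(f,F \right)} = \left(F + f\right) + 12 = 12 + F + f$)
$\left(\frac{77 + 54}{m{\left(O{\left(4 \right)},0 \right)} + o}\right)^{2} = \left(\frac{77 + 54}{\left(12 + 0 - \left(27 - 16\right)\right) + 16}\right)^{2} = \left(\frac{131}{\left(12 + 0 - 11\right) + 16}\right)^{2} = \left(\frac{131}{1 + 16}\right)^{2} = \left(\frac{131}{17}\right)^{2} = \frac{17161}{289}$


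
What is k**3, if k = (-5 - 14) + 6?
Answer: -2197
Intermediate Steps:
k = -13 (k = -19 + 6 = -13)
k**3 = (-13)**3 = -2197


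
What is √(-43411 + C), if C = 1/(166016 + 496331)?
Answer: 4*I*√1190284983707547/662347 ≈ 208.35*I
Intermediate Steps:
C = 1/662347 ≈ 1.5098e-6
√(-43411 + C) = √(-43411 + 1/662347) = √(-28753145616/662347) = 4*I*√1190284983707547/662347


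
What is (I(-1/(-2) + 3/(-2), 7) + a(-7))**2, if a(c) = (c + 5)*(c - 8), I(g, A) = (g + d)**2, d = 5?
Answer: 2116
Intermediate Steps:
I(g, A) = (5 + g)**2 (I(g, A) = (g + 5)**2 = (5 + g)**2)
a(c) = (-8 + c)*(5 + c) (a(c) = (5 + c)*(-8 + c) = (-8 + c)*(5 + c))
(I(-1/(-2) + 3/(-2), 7) + a(-7))**2 = ((5 + (-1/(-2) + 3/(-2)))**2 + (-40 + (-7)**2 - 3*(-7)))**2 = ((5 + (-1*(-1/2) + 3*(-1/2)))**2 + (-40 + 49 + 21))**2 = ((5 + (1/2 - 3/2))**2 + 30)**2 = ((5 - 1)**2 + 30)**2 = (4**2 + 30)**2 = (16 + 30)**2 = 46**2 = 2116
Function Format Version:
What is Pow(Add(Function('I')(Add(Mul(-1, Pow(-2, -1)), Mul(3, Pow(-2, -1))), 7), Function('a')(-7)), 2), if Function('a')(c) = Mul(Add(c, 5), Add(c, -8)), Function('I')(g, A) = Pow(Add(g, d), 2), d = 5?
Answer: 2116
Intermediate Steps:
Function('I')(g, A) = Pow(Add(5, g), 2) (Function('I')(g, A) = Pow(Add(g, 5), 2) = Pow(Add(5, g), 2))
Function('a')(c) = Mul(Add(-8, c), Add(5, c)) (Function('a')(c) = Mul(Add(5, c), Add(-8, c)) = Mul(Add(-8, c), Add(5, c)))
Pow(Add(Function('I')(Add(Mul(-1, Pow(-2, -1)), Mul(3, Pow(-2, -1))), 7), Function('a')(-7)), 2) = Pow(Add(Pow(Add(5, Add(Mul(-1, Pow(-2, -1)), Mul(3, Pow(-2, -1)))), 2), Add(-40, Pow(-7, 2), Mul(-3, -7))), 2) = Pow(Add(Pow(Add(5, Add(Mul(-1, Rational(-1, 2)), Mul(3, Rational(-1, 2)))), 2), Add(-40, 49, 21)), 2) = Pow(Add(Pow(Add(5, Add(Rational(1, 2), Rational(-3, 2))), 2), 30), 2) = Pow(Add(Pow(Add(5, -1), 2), 30), 2) = Pow(Add(Pow(4, 2), 30), 2) = Pow(Add(16, 30), 2) = Pow(46, 2) = 2116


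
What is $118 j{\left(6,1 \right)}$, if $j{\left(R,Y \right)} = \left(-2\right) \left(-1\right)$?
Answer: $236$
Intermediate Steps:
$j{\left(R,Y \right)} = 2$
$118 j{\left(6,1 \right)} = 118 \cdot 2 = 236$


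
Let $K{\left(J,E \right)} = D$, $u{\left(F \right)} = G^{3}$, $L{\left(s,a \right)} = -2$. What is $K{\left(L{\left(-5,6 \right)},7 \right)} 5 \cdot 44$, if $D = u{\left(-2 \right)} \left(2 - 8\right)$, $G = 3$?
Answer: $-35640$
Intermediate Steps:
$u{\left(F \right)} = 27$ ($u{\left(F \right)} = 3^{3} = 27$)
$D = -162$ ($D = 27 \left(2 - 8\right) = 27 \left(-6\right) = -162$)
$K{\left(J,E \right)} = -162$
$K{\left(L{\left(-5,6 \right)},7 \right)} 5 \cdot 44 = \left(-162\right) 5 \cdot 44 = \left(-810\right) 44 = -35640$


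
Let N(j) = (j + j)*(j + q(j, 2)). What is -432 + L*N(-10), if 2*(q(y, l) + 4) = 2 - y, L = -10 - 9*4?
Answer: -7792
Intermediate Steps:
L = -46 (L = -10 - 36 = -46)
q(y, l) = -3 - y/2 (q(y, l) = -4 + (2 - y)/2 = -4 + (1 - y/2) = -3 - y/2)
N(j) = 2*j*(-3 + j/2) (N(j) = (j + j)*(j + (-3 - j/2)) = (2*j)*(-3 + j/2) = 2*j*(-3 + j/2))
-432 + L*N(-10) = -432 - (-460)*(-6 - 10) = -432 - (-460)*(-16) = -432 - 46*160 = -432 - 7360 = -7792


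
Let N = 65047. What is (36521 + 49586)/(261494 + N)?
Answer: 86107/326541 ≈ 0.26369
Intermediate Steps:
(36521 + 49586)/(261494 + N) = (36521 + 49586)/(261494 + 65047) = 86107/326541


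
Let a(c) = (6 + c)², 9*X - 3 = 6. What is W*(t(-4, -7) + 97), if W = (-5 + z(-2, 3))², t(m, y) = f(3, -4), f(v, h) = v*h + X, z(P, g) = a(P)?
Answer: 10406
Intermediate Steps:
X = 1 (X = ⅓ + (⅑)*6 = ⅓ + ⅔ = 1)
z(P, g) = (6 + P)²
f(v, h) = 1 + h*v (f(v, h) = v*h + 1 = h*v + 1 = 1 + h*v)
t(m, y) = -11 (t(m, y) = 1 - 4*3 = 1 - 12 = -11)
W = 121 (W = (-5 + (6 - 2)²)² = (-5 + 4²)² = (-5 + 16)² = 11² = 121)
W*(t(-4, -7) + 97) = 121*(-11 + 97) = 121*86 = 10406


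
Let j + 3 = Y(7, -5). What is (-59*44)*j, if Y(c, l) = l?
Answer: 20768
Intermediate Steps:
j = -8 (j = -3 - 5 = -8)
(-59*44)*j = -59*44*(-8) = -2596*(-8) = 20768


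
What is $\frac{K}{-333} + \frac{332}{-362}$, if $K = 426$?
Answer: $- \frac{44128}{20091} \approx -2.1964$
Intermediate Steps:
$\frac{K}{-333} + \frac{332}{-362} = \frac{426}{-333} + \frac{332}{-362} = 426 \left(- \frac{1}{333}\right) + 332 \left(- \frac{1}{362}\right) = - \frac{142}{111} - \frac{166}{181} = - \frac{44128}{20091}$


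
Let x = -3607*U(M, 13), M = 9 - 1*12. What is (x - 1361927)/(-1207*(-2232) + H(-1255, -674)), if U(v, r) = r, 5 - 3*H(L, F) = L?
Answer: -234803/449074 ≈ -0.52286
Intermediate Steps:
H(L, F) = 5/3 - L/3
M = -3 (M = 9 - 12 = -3)
x = -46891 (x = -3607*13 = -46891)
(x - 1361927)/(-1207*(-2232) + H(-1255, -674)) = (-46891 - 1361927)/(-1207*(-2232) + (5/3 - ⅓*(-1255))) = -1408818/(2694024 + (5/3 + 1255/3)) = -1408818/(2694024 + 420) = -1408818/2694444 = -1408818*1/2694444 = -234803/449074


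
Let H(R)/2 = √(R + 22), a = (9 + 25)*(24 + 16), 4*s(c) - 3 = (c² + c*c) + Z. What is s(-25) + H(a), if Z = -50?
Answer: 1203/4 + 2*√1382 ≈ 375.10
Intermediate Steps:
s(c) = -47/4 + c²/2 (s(c) = ¾ + ((c² + c*c) - 50)/4 = ¾ + ((c² + c²) - 50)/4 = ¾ + (2*c² - 50)/4 = ¾ + (-50 + 2*c²)/4 = ¾ + (-25/2 + c²/2) = -47/4 + c²/2)
a = 1360 (a = 34*40 = 1360)
H(R) = 2*√(22 + R) (H(R) = 2*√(R + 22) = 2*√(22 + R))
s(-25) + H(a) = (-47/4 + (½)*(-25)²) + 2*√(22 + 1360) = (-47/4 + (½)*625) + 2*√1382 = (-47/4 + 625/2) + 2*√1382 = 1203/4 + 2*√1382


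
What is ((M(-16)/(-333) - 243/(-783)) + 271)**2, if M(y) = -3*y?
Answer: 761926477456/10361961 ≈ 73531.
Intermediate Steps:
((M(-16)/(-333) - 243/(-783)) + 271)**2 = ((-3*(-16)/(-333) - 243/(-783)) + 271)**2 = ((48*(-1/333) - 243*(-1/783)) + 271)**2 = ((-16/111 + 9/29) + 271)**2 = (535/3219 + 271)**2 = (872884/3219)**2 = 761926477456/10361961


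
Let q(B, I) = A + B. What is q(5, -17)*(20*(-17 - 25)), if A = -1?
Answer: -3360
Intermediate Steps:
q(B, I) = -1 + B
q(5, -17)*(20*(-17 - 25)) = (-1 + 5)*(20*(-17 - 25)) = 4*(20*(-42)) = 4*(-840) = -3360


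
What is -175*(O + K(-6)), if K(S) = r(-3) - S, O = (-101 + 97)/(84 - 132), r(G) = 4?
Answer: -21175/12 ≈ -1764.6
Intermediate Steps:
O = 1/12 (O = -4/(-48) = -4*(-1/48) = 1/12 ≈ 0.083333)
K(S) = 4 - S
-175*(O + K(-6)) = -175*(1/12 + (4 - 1*(-6))) = -175*(1/12 + (4 + 6)) = -175*(1/12 + 10) = -175*121/12 = -21175/12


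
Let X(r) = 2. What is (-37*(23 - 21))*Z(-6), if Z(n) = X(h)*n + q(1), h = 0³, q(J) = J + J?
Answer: 740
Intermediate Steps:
q(J) = 2*J
h = 0
Z(n) = 2 + 2*n (Z(n) = 2*n + 2*1 = 2*n + 2 = 2 + 2*n)
(-37*(23 - 21))*Z(-6) = (-37*(23 - 21))*(2 + 2*(-6)) = (-37*2)*(2 - 12) = -74*(-10) = 740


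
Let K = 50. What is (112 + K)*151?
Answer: 24462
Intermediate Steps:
(112 + K)*151 = (112 + 50)*151 = 162*151 = 24462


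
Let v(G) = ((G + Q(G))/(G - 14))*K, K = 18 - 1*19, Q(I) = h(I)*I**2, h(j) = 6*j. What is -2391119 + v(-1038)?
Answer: -4612889729/526 ≈ -8.7698e+6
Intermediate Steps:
Q(I) = 6*I**3 (Q(I) = (6*I)*I**2 = 6*I**3)
K = -1 (K = 18 - 19 = -1)
v(G) = -(G + 6*G**3)/(-14 + G) (v(G) = ((G + 6*G**3)/(G - 14))*(-1) = ((G + 6*G**3)/(-14 + G))*(-1) = -(G + 6*G**3)/(-14 + G))
-2391119 + v(-1038) = -2391119 + (-1*(-1038) - 6*(-1038)**3)/(-14 - 1038) = -2391119 + (1038 - 6*(-1118386872))/(-1052) = -2391119 - (1038 + 6710321232)/1052 = -2391119 - 1/1052*6710322270 = -2391119 - 3355161135/526 = -4612889729/526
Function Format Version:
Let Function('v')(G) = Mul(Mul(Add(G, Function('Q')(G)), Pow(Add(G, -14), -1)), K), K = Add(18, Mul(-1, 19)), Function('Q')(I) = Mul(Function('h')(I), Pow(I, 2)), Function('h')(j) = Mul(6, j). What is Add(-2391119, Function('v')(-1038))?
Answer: Rational(-4612889729, 526) ≈ -8.7698e+6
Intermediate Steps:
Function('Q')(I) = Mul(6, Pow(I, 3)) (Function('Q')(I) = Mul(Mul(6, I), Pow(I, 2)) = Mul(6, Pow(I, 3)))
K = -1 (K = Add(18, -19) = -1)
Function('v')(G) = Mul(-1, Pow(Add(-14, G), -1), Add(G, Mul(6, Pow(G, 3)))) (Function('v')(G) = Mul(Mul(Add(G, Mul(6, Pow(G, 3))), Pow(Add(G, -14), -1)), -1) = Mul(Mul(Add(G, Mul(6, Pow(G, 3))), Pow(Add(-14, G), -1)), -1) = Mul(Mul(Pow(Add(-14, G), -1), Add(G, Mul(6, Pow(G, 3)))), -1) = Mul(-1, Pow(Add(-14, G), -1), Add(G, Mul(6, Pow(G, 3)))))
Add(-2391119, Function('v')(-1038)) = Add(-2391119, Mul(Pow(Add(-14, -1038), -1), Add(Mul(-1, -1038), Mul(-6, Pow(-1038, 3))))) = Add(-2391119, Mul(Pow(-1052, -1), Add(1038, Mul(-6, -1118386872)))) = Add(-2391119, Mul(Rational(-1, 1052), Add(1038, 6710321232))) = Add(-2391119, Mul(Rational(-1, 1052), 6710322270)) = Add(-2391119, Rational(-3355161135, 526)) = Rational(-4612889729, 526)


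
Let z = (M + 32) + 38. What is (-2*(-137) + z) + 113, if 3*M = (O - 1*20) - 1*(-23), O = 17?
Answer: 1391/3 ≈ 463.67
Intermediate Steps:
M = 20/3 (M = ((17 - 1*20) - 1*(-23))/3 = ((17 - 20) + 23)/3 = (-3 + 23)/3 = (⅓)*20 = 20/3 ≈ 6.6667)
z = 230/3 (z = (20/3 + 32) + 38 = 116/3 + 38 = 230/3 ≈ 76.667)
(-2*(-137) + z) + 113 = (-2*(-137) + 230/3) + 113 = (274 + 230/3) + 113 = 1052/3 + 113 = 1391/3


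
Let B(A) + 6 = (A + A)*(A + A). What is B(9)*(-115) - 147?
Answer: -36717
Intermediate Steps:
B(A) = -6 + 4*A**2 (B(A) = -6 + (A + A)*(A + A) = -6 + (2*A)*(2*A) = -6 + 4*A**2)
B(9)*(-115) - 147 = (-6 + 4*9**2)*(-115) - 147 = (-6 + 4*81)*(-115) - 147 = (-6 + 324)*(-115) - 147 = 318*(-115) - 147 = -36570 - 147 = -36717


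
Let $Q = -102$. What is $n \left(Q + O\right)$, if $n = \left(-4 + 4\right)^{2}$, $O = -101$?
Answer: $0$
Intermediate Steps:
$n = 0$ ($n = 0^{2} = 0$)
$n \left(Q + O\right) = 0 \left(-102 - 101\right) = 0 \left(-203\right) = 0$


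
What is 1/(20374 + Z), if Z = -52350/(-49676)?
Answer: 24838/506075587 ≈ 4.9080e-5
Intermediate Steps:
Z = 26175/24838 (Z = -52350*(-1/49676) = 26175/24838 ≈ 1.0538)
1/(20374 + Z) = 1/(20374 + 26175/24838) = 1/(506075587/24838) = 24838/506075587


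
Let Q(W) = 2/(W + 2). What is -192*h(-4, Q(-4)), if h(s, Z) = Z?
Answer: 192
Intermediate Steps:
Q(W) = 2/(2 + W)
-192*h(-4, Q(-4)) = -384/(2 - 4) = -384/(-2) = -384*(-1)/2 = -192*(-1) = 192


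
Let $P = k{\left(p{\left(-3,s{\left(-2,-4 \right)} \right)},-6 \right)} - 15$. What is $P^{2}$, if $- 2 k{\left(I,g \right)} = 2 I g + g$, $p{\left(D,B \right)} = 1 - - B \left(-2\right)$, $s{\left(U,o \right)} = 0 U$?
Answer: $36$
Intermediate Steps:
$s{\left(U,o \right)} = 0$
$p{\left(D,B \right)} = 1 - 2 B$
$k{\left(I,g \right)} = - \frac{g}{2} - I g$ ($k{\left(I,g \right)} = - \frac{2 I g + g}{2} = - \frac{g + 2 I g}{2} = - \frac{g}{2} - I g$)
$P = -6$ ($P = \left(-1\right) \left(-6\right) \left(\frac{1}{2} + \left(1 - 0\right)\right) - 15 = \left(-1\right) \left(-6\right) \left(\frac{1}{2} + \left(1 + 0\right)\right) - 15 = \left(-1\right) \left(-6\right) \left(\frac{1}{2} + 1\right) - 15 = \left(-1\right) \left(-6\right) \frac{3}{2} - 15 = 9 - 15 = -6$)
$P^{2} = \left(-6\right)^{2} = 36$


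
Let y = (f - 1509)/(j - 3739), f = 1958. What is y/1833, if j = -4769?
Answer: -449/15595164 ≈ -2.8791e-5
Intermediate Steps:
y = -449/8508 (y = (1958 - 1509)/(-4769 - 3739) = 449/(-8508) = 449*(-1/8508) = -449/8508 ≈ -0.052774)
y/1833 = -449/8508/1833 = -449/8508*1/1833 = -449/15595164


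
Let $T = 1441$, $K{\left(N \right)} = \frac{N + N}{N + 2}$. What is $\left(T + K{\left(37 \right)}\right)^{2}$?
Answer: $\frac{3166650529}{1521} \approx 2.082 \cdot 10^{6}$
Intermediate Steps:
$K{\left(N \right)} = \frac{2 N}{2 + N}$
$\left(T + K{\left(37 \right)}\right)^{2} = \left(1441 + 2 \cdot 37 \frac{1}{2 + 37}\right)^{2} = \left(1441 + 2 \cdot 37 \cdot \frac{1}{39}\right)^{2} = \left(1441 + \frac{74}{39}\right)^{2} = \left(\frac{56273}{39}\right)^{2} = \frac{3166650529}{1521}$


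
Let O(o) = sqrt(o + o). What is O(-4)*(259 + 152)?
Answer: 822*I*sqrt(2) ≈ 1162.5*I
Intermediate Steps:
O(o) = sqrt(2)*sqrt(o) (O(o) = sqrt(2*o) = sqrt(2)*sqrt(o))
O(-4)*(259 + 152) = (sqrt(2)*sqrt(-4))*(259 + 152) = (sqrt(2)*(2*I))*411 = (2*I*sqrt(2))*411 = 822*I*sqrt(2)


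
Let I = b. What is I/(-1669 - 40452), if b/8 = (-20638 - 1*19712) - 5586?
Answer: 367488/42121 ≈ 8.7246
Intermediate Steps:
b = -367488 (b = 8*((-20638 - 1*19712) - 5586) = 8*((-20638 - 19712) - 5586) = 8*(-40350 - 5586) = 8*(-45936) = -367488)
I = -367488
I/(-1669 - 40452) = -367488/(-1669 - 40452) = -367488/(-42121) = -367488*(-1/42121) = 367488/42121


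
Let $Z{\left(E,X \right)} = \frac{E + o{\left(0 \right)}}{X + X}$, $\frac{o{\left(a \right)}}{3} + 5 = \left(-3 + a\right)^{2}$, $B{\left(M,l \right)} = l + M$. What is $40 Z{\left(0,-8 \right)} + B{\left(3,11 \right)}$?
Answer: $-16$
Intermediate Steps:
$B{\left(M,l \right)} = M + l$
$o{\left(a \right)} = -15 + 3 \left(-3 + a\right)^{2}$
$Z{\left(E,X \right)} = \frac{12 + E}{2 X}$ ($Z{\left(E,X \right)} = \frac{E - \left(15 - 3 \left(-3 + 0\right)^{2}\right)}{X + X} = \frac{E - \left(15 - 3 \left(-3\right)^{2}\right)}{2 X} = \left(E + \left(-15 + 3 \cdot 9\right)\right) \frac{1}{2 X} = \left(E + \left(-15 + 27\right)\right) \frac{1}{2 X} = \left(E + 12\right) \frac{1}{2 X} = \left(12 + E\right) \frac{1}{2 X} = \frac{12 + E}{2 X}$)
$40 Z{\left(0,-8 \right)} + B{\left(3,11 \right)} = 40 \frac{12 + 0}{2 \left(-8\right)} + \left(3 + 11\right) = 40 \cdot \frac{1}{2} \left(- \frac{1}{8}\right) 12 + 14 = 40 \left(- \frac{3}{4}\right) + 14 = -30 + 14 = -16$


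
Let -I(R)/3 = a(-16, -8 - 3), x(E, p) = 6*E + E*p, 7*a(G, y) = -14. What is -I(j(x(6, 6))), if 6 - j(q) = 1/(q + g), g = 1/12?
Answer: -6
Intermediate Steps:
g = 1/12 ≈ 0.083333
a(G, y) = -2 (a(G, y) = (1/7)*(-14) = -2)
j(q) = 6 - 1/(1/12 + q) (j(q) = 6 - 1/(q + 1/12) = 6 - 1/(1/12 + q))
I(R) = 6 (I(R) = -3*(-2) = 6)
-I(j(x(6, 6))) = -1*6 = -6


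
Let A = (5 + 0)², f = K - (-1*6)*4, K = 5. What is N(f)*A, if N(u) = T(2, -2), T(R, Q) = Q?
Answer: -50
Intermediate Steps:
f = 29 (f = 5 - (-1*6)*4 = 5 - (-6)*4 = 5 - 1*(-24) = 5 + 24 = 29)
A = 25 (A = 5² = 25)
N(u) = -2
N(f)*A = -2*25 = -50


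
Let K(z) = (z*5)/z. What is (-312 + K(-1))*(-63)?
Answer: 19341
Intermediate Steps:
K(z) = 5 (K(z) = (5*z)/z = 5)
(-312 + K(-1))*(-63) = (-312 + 5)*(-63) = -307*(-63) = 19341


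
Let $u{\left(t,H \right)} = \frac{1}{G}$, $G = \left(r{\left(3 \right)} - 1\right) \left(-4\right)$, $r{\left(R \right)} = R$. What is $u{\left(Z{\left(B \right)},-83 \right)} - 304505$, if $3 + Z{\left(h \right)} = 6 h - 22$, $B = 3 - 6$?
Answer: $- \frac{2436041}{8} \approx -3.0451 \cdot 10^{5}$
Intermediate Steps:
$B = -3$ ($B = 3 - 6 = -3$)
$G = -8$ ($G = \left(3 - 1\right) \left(-4\right) = 2 \left(-4\right) = -8$)
$Z{\left(h \right)} = -25 + 6 h$ ($Z{\left(h \right)} = -3 + \left(6 h - 22\right) = -3 + \left(-22 + 6 h\right) = -25 + 6 h$)
$u{\left(t,H \right)} = - \frac{1}{8}$ ($u{\left(t,H \right)} = \frac{1}{-8} = - \frac{1}{8}$)
$u{\left(Z{\left(B \right)},-83 \right)} - 304505 = - \frac{1}{8} - 304505 = - \frac{2436041}{8}$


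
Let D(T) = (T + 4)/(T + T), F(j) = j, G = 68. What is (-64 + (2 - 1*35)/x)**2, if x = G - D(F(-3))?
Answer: 695587876/167281 ≈ 4158.2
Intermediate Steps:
D(T) = (4 + T)/(2*T) (D(T) = (4 + T)/((2*T)) = (4 + T)*(1/(2*T)) = (4 + T)/(2*T))
x = 409/6 (x = 68 - (4 - 3)/(2*(-3)) = 68 - (-1)/(2*3) = 68 - 1*(-1/6) = 68 + 1/6 = 409/6 ≈ 68.167)
(-64 + (2 - 1*35)/x)**2 = (-64 + (2 - 1*35)/(409/6))**2 = (-64 + (2 - 35)*(6/409))**2 = (-64 - 33*6/409)**2 = (-64 - 198/409)**2 = (-26374/409)**2 = 695587876/167281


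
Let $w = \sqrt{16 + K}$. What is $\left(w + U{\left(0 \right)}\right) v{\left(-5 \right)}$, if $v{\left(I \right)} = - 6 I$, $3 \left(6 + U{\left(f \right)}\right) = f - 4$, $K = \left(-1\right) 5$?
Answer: $-220 + 30 \sqrt{11} \approx -120.5$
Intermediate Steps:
$K = -5$
$U{\left(f \right)} = - \frac{22}{3} + \frac{f}{3}$ ($U{\left(f \right)} = -6 + \frac{f - 4}{3} = -6 + \frac{-4 + f}{3} = -6 + \left(- \frac{4}{3} + \frac{f}{3}\right) = - \frac{22}{3} + \frac{f}{3}$)
$w = \sqrt{11}$ ($w = \sqrt{16 - 5} = \sqrt{11} \approx 3.3166$)
$\left(w + U{\left(0 \right)}\right) v{\left(-5 \right)} = \left(\sqrt{11} + \left(- \frac{22}{3} + \frac{1}{3} \cdot 0\right)\right) \left(\left(-6\right) \left(-5\right)\right) = \left(\sqrt{11} + \left(- \frac{22}{3} + 0\right)\right) 30 = \left(\sqrt{11} - \frac{22}{3}\right) 30 = \left(- \frac{22}{3} + \sqrt{11}\right) 30 = -220 + 30 \sqrt{11}$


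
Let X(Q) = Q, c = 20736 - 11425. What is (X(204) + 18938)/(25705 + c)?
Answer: 9571/17508 ≈ 0.54666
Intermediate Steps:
c = 9311
(X(204) + 18938)/(25705 + c) = (204 + 18938)/(25705 + 9311) = 19142/35016 = 19142*(1/35016) = 9571/17508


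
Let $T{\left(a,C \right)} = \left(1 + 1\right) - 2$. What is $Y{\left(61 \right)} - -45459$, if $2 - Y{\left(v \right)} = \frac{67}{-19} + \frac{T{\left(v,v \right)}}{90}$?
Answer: $\frac{863826}{19} \approx 45465.0$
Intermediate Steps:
$T{\left(a,C \right)} = 0$ ($T{\left(a,C \right)} = 2 - 2 = 0$)
$Y{\left(v \right)} = \frac{105}{19}$ ($Y{\left(v \right)} = 2 - \left(\frac{67}{-19} + \frac{0}{90}\right) = 2 - \left(67 \left(- \frac{1}{19}\right) + 0 \cdot \frac{1}{90}\right) = 2 - \left(- \frac{67}{19} + 0\right) = 2 - - \frac{67}{19} = 2 + \frac{67}{19} = \frac{105}{19}$)
$Y{\left(61 \right)} - -45459 = \frac{105}{19} - -45459 = \frac{105}{19} + 45459 = \frac{863826}{19}$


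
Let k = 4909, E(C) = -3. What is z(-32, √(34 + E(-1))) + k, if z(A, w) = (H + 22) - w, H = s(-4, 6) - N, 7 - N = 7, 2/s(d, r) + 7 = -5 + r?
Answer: 14792/3 - √31 ≈ 4925.1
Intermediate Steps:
s(d, r) = 2/(-12 + r) (s(d, r) = 2/(-7 + (-5 + r)) = 2/(-12 + r))
N = 0 (N = 7 - 1*7 = 7 - 7 = 0)
H = -⅓ (H = 2/(-12 + 6) - 1*0 = 2/(-6) + 0 = 2*(-⅙) + 0 = -⅓ + 0 = -⅓ ≈ -0.33333)
z(A, w) = 65/3 - w (z(A, w) = (-⅓ + 22) - w = 65/3 - w)
z(-32, √(34 + E(-1))) + k = (65/3 - √(34 - 3)) + 4909 = (65/3 - √31) + 4909 = 14792/3 - √31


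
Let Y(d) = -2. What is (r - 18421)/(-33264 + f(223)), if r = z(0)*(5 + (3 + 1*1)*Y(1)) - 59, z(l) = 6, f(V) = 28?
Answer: 9249/16618 ≈ 0.55657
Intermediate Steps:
r = -77 (r = 6*(5 + (3 + 1*1)*(-2)) - 59 = 6*(5 + (3 + 1)*(-2)) - 59 = 6*(5 + 4*(-2)) - 59 = 6*(5 - 8) - 59 = 6*(-3) - 59 = -18 - 59 = -77)
(r - 18421)/(-33264 + f(223)) = (-77 - 18421)/(-33264 + 28) = -18498/(-33236) = -18498*(-1/33236) = 9249/16618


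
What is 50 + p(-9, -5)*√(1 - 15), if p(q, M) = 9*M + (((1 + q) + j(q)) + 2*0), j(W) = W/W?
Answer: 50 - 52*I*√14 ≈ 50.0 - 194.57*I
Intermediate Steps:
j(W) = 1
p(q, M) = 2 + q + 9*M (p(q, M) = 9*M + (((1 + q) + 1) + 2*0) = 9*M + ((2 + q) + 0) = 9*M + (2 + q) = 2 + q + 9*M)
50 + p(-9, -5)*√(1 - 15) = 50 + (2 - 9 + 9*(-5))*√(1 - 15) = 50 + (2 - 9 - 45)*√(-14) = 50 - 52*I*√14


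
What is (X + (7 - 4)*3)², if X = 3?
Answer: 144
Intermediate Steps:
(X + (7 - 4)*3)² = (3 + (7 - 4)*3)² = (3 + 3*3)² = (3 + 9)² = 12² = 144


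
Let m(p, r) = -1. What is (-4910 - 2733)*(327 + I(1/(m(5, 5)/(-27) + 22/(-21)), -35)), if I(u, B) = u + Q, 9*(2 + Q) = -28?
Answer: -4216077518/1719 ≈ -2.4526e+6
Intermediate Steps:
Q = -46/9 (Q = -2 + (⅑)*(-28) = -2 - 28/9 = -46/9 ≈ -5.1111)
I(u, B) = -46/9 + u (I(u, B) = u - 46/9 = -46/9 + u)
(-4910 - 2733)*(327 + I(1/(m(5, 5)/(-27) + 22/(-21)), -35)) = (-4910 - 2733)*(327 + (-46/9 + 1/(-1/(-27) + 22/(-21)))) = -7643*(327 + (-46/9 + 1/(-1*(-1/27) + 22*(-1/21)))) = -7643*(327 + (-46/9 + 1/(1/27 - 22/21))) = -7643*(327 + (-46/9 + 1/(-191/189))) = -7643*(327 + (-46/9 - 189/191)) = -7643*(327 - 10487/1719) = -7643*551626/1719 = -4216077518/1719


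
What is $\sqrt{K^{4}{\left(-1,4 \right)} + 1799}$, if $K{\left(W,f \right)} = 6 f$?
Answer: $5 \sqrt{13343} \approx 577.56$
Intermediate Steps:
$\sqrt{K^{4}{\left(-1,4 \right)} + 1799} = \sqrt{\left(6 \cdot 4\right)^{4} + 1799} = \sqrt{24^{4} + 1799} = \sqrt{331776 + 1799} = \sqrt{333575} = 5 \sqrt{13343}$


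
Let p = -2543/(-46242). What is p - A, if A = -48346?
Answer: 2235618275/46242 ≈ 48346.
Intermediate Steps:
p = 2543/46242 (p = -2543*(-1/46242) = 2543/46242 ≈ 0.054993)
p - A = 2543/46242 - 1*(-48346) = 2543/46242 + 48346 = 2235618275/46242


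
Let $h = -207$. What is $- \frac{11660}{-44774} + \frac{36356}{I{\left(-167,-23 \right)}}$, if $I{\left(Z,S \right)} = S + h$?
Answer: $- \frac{406280436}{2574505} \approx -157.81$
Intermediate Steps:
$I{\left(Z,S \right)} = -207 + S$ ($I{\left(Z,S \right)} = S - 207 = -207 + S$)
$- \frac{11660}{-44774} + \frac{36356}{I{\left(-167,-23 \right)}} = - \frac{11660}{-44774} + \frac{36356}{-207 - 23} = \left(-11660\right) \left(- \frac{1}{44774}\right) + \frac{36356}{-230} = \frac{5830}{22387} + 36356 \left(- \frac{1}{230}\right) = \frac{5830}{22387} - \frac{18178}{115} = - \frac{406280436}{2574505}$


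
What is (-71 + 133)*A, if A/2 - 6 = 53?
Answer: 7316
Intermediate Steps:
A = 118 (A = 12 + 2*53 = 12 + 106 = 118)
(-71 + 133)*A = (-71 + 133)*118 = 62*118 = 7316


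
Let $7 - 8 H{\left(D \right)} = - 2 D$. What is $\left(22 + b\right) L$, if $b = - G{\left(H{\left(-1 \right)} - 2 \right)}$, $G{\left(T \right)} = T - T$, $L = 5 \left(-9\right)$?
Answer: $-990$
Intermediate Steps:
$L = -45$
$H{\left(D \right)} = \frac{7}{8} + \frac{D}{4}$ ($H{\left(D \right)} = \frac{7}{8} - \frac{\left(-2\right) D}{8} = \frac{7}{8} + \frac{D}{4}$)
$G{\left(T \right)} = 0$
$b = 0$ ($b = \left(-1\right) 0 = 0$)
$\left(22 + b\right) L = \left(22 + 0\right) \left(-45\right) = 22 \left(-45\right) = -990$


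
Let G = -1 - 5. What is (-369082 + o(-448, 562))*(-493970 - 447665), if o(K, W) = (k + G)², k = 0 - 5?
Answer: 347426591235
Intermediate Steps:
G = -6
k = -5
o(K, W) = 121 (o(K, W) = (-5 - 6)² = (-11)² = 121)
(-369082 + o(-448, 562))*(-493970 - 447665) = (-369082 + 121)*(-493970 - 447665) = -368961*(-941635) = 347426591235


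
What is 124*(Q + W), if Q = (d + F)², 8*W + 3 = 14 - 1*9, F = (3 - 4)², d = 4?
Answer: 3131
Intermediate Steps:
F = 1 (F = (-1)² = 1)
W = ¼ (W = -3/8 + (14 - 1*9)/8 = -3/8 + (14 - 9)/8 = -3/8 + (⅛)*5 = -3/8 + 5/8 = ¼ ≈ 0.25000)
Q = 25 (Q = (4 + 1)² = 5² = 25)
124*(Q + W) = 124*(25 + ¼) = 124*(101/4) = 3131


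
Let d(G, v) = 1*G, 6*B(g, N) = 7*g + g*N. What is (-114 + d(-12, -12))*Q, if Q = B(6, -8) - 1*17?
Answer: 2268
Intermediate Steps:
B(g, N) = 7*g/6 + N*g/6 (B(g, N) = (7*g + g*N)/6 = (7*g + N*g)/6 = 7*g/6 + N*g/6)
d(G, v) = G
Q = -18 (Q = (⅙)*6*(7 - 8) - 1*17 = (⅙)*6*(-1) - 17 = -1 - 17 = -18)
(-114 + d(-12, -12))*Q = (-114 - 12)*(-18) = -126*(-18) = 2268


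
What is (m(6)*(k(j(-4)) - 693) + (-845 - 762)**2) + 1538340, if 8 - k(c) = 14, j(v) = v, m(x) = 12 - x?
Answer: 4116595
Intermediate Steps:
k(c) = -6 (k(c) = 8 - 1*14 = 8 - 14 = -6)
(m(6)*(k(j(-4)) - 693) + (-845 - 762)**2) + 1538340 = ((12 - 1*6)*(-6 - 693) + (-845 - 762)**2) + 1538340 = ((12 - 6)*(-699) + (-1607)**2) + 1538340 = (6*(-699) + 2582449) + 1538340 = (-4194 + 2582449) + 1538340 = 2578255 + 1538340 = 4116595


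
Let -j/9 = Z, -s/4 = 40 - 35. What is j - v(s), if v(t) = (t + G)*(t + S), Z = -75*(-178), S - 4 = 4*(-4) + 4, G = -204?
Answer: -126422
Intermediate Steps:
s = -20 (s = -4*(40 - 35) = -4*5 = -20)
S = -8 (S = 4 + (4*(-4) + 4) = 4 + (-16 + 4) = 4 - 12 = -8)
Z = 13350
j = -120150 (j = -9*13350 = -120150)
v(t) = (-204 + t)*(-8 + t) (v(t) = (t - 204)*(t - 8) = (-204 + t)*(-8 + t))
j - v(s) = -120150 - (1632 + (-20)² - 212*(-20)) = -120150 - (1632 + 400 + 4240) = -120150 - 1*6272 = -120150 - 6272 = -126422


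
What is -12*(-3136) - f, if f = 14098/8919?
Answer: 335625710/8919 ≈ 37630.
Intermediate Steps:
f = 14098/8919 (f = 14098*(1/8919) = 14098/8919 ≈ 1.5807)
-12*(-3136) - f = -12*(-3136) - 1*14098/8919 = 37632 - 14098/8919 = 335625710/8919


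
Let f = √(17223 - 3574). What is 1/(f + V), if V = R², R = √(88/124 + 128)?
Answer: 123690/2803411 - 961*√13649/2803411 ≈ 0.0040727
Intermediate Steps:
R = √123690/31 (R = √(88*(1/124) + 128) = √(22/31 + 128) = √(3990/31) = √123690/31 ≈ 11.345)
f = √13649 ≈ 116.83
V = 3990/31 (V = (√123690/31)² = 3990/31 ≈ 128.71)
1/(f + V) = 1/(√13649 + 3990/31) = 1/(3990/31 + √13649)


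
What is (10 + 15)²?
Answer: 625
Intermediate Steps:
(10 + 15)² = 25² = 625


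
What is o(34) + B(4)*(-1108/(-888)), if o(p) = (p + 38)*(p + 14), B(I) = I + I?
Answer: 384724/111 ≈ 3466.0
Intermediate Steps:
B(I) = 2*I
o(p) = (14 + p)*(38 + p) (o(p) = (38 + p)*(14 + p) = (14 + p)*(38 + p))
o(34) + B(4)*(-1108/(-888)) = (532 + 34² + 52*34) + (2*4)*(-1108/(-888)) = (532 + 1156 + 1768) + 8*(-1108*(-1/888)) = 3456 + 8*(277/222) = 3456 + 1108/111 = 384724/111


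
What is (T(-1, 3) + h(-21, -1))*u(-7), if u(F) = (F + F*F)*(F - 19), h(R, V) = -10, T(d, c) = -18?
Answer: 30576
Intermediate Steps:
u(F) = (-19 + F)*(F + F²) (u(F) = (F + F²)*(-19 + F) = (-19 + F)*(F + F²))
(T(-1, 3) + h(-21, -1))*u(-7) = (-18 - 10)*(-7*(-19 + (-7)² - 18*(-7))) = -(-196)*(-19 + 49 + 126) = -(-196)*156 = -28*(-1092) = 30576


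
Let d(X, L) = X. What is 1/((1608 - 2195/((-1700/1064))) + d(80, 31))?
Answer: 85/260254 ≈ 0.00032660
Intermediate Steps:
1/((1608 - 2195/((-1700/1064))) + d(80, 31)) = 1/((1608 - 2195/((-1700/1064))) + 80) = 1/((1608 - 2195/((-1700*1/1064))) + 80) = 1/((1608 - 2195/(-425/266)) + 80) = 1/((1608 - 2195*(-266/425)) + 80) = 1/((1608 + 116774/85) + 80) = 1/(253454/85 + 80) = 1/(260254/85) = 85/260254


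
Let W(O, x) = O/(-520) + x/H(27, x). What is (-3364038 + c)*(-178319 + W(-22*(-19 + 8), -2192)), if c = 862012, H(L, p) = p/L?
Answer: 57992009919533/130 ≈ 4.4609e+11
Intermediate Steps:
W(O, x) = 27 - O/520 (W(O, x) = O/(-520) + x/((x/27)) = O*(-1/520) + x/((x*(1/27))) = -O/520 + x/((x/27)) = -O/520 + x*(27/x) = -O/520 + 27 = 27 - O/520)
(-3364038 + c)*(-178319 + W(-22*(-19 + 8), -2192)) = (-3364038 + 862012)*(-178319 + (27 - (-11)*(-19 + 8)/260)) = -2502026*(-178319 + (27 - (-11)*(-11)/260)) = -2502026*(-178319 + (27 - 1/520*242)) = -2502026*(-178319 + (27 - 121/260)) = -2502026*(-178319 + 6899/260) = -2502026*(-46356041/260) = 57992009919533/130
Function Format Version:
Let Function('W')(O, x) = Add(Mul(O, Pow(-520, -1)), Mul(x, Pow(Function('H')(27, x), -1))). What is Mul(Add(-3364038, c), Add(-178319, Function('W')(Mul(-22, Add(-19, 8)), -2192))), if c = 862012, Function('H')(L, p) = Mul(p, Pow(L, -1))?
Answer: Rational(57992009919533, 130) ≈ 4.4609e+11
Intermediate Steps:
Function('W')(O, x) = Add(27, Mul(Rational(-1, 520), O)) (Function('W')(O, x) = Add(Mul(O, Pow(-520, -1)), Mul(x, Pow(Mul(x, Pow(27, -1)), -1))) = Add(Mul(O, Rational(-1, 520)), Mul(x, Pow(Mul(x, Rational(1, 27)), -1))) = Add(Mul(Rational(-1, 520), O), Mul(x, Pow(Mul(Rational(1, 27), x), -1))) = Add(Mul(Rational(-1, 520), O), Mul(x, Mul(27, Pow(x, -1)))) = Add(Mul(Rational(-1, 520), O), 27) = Add(27, Mul(Rational(-1, 520), O)))
Mul(Add(-3364038, c), Add(-178319, Function('W')(Mul(-22, Add(-19, 8)), -2192))) = Mul(Add(-3364038, 862012), Add(-178319, Add(27, Mul(Rational(-1, 520), Mul(-22, Add(-19, 8)))))) = Mul(-2502026, Add(-178319, Add(27, Mul(Rational(-1, 520), Mul(-22, -11))))) = Mul(-2502026, Add(-178319, Add(27, Mul(Rational(-1, 520), 242)))) = Mul(-2502026, Add(-178319, Add(27, Rational(-121, 260)))) = Mul(-2502026, Add(-178319, Rational(6899, 260))) = Mul(-2502026, Rational(-46356041, 260)) = Rational(57992009919533, 130)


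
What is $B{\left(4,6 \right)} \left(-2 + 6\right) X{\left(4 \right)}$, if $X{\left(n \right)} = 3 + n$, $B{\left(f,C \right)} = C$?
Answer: $168$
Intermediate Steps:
$B{\left(4,6 \right)} \left(-2 + 6\right) X{\left(4 \right)} = 6 \left(-2 + 6\right) \left(3 + 4\right) = 6 \cdot 4 \cdot 7 = 24 \cdot 7 = 168$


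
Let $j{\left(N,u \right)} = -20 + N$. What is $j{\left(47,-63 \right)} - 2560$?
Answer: $-2533$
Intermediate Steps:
$j{\left(47,-63 \right)} - 2560 = \left(-20 + 47\right) - 2560 = 27 - 2560 = -2533$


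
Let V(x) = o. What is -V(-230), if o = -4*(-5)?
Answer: -20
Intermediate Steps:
o = 20
V(x) = 20
-V(-230) = -1*20 = -20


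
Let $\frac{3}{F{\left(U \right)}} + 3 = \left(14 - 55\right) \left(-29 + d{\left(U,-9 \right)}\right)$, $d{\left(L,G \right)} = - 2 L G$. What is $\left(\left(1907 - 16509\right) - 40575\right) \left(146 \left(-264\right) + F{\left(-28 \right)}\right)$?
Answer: $\frac{2020405166403}{950} \approx 2.1267 \cdot 10^{9}$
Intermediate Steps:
$d{\left(L,G \right)} = - 2 G L$
$F{\left(U \right)} = \frac{3}{1186 - 738 U}$ ($F{\left(U \right)} = \frac{3}{-3 + \left(14 - 55\right) \left(-29 - - 18 U\right)} = \frac{3}{-3 - 41 \left(-29 + 18 U\right)} = \frac{3}{-3 - \left(-1189 + 738 U\right)} = \frac{3}{1186 - 738 U}$)
$\left(\left(1907 - 16509\right) - 40575\right) \left(146 \left(-264\right) + F{\left(-28 \right)}\right) = \left(\left(1907 - 16509\right) - 40575\right) \left(146 \left(-264\right) - \frac{3}{-1186 + 738 \left(-28\right)}\right) = \left(-14602 - 40575\right) \left(-38544 - \frac{3}{-1186 - 20664}\right) = - 55177 \left(-38544 - \frac{3}{-21850}\right) = - 55177 \left(-38544 - - \frac{3}{21850}\right) = - 55177 \left(-38544 + \frac{3}{21850}\right) = \left(-55177\right) \left(- \frac{842186397}{21850}\right) = \frac{2020405166403}{950}$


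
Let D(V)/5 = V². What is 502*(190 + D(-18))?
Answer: 908620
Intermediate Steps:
D(V) = 5*V²
502*(190 + D(-18)) = 502*(190 + 5*(-18)²) = 502*(190 + 5*324) = 502*(190 + 1620) = 502*1810 = 908620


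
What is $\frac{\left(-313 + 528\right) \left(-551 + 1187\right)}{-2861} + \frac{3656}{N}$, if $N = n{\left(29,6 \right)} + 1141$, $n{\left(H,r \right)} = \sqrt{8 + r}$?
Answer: $- \frac{23726091932}{532091641} - \frac{3656 \sqrt{14}}{1301867} \approx -44.601$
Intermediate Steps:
$N = 1141 + \sqrt{14}$ ($N = \sqrt{8 + 6} + 1141 = \sqrt{14} + 1141 = 1141 + \sqrt{14} \approx 1144.7$)
$\frac{\left(-313 + 528\right) \left(-551 + 1187\right)}{-2861} + \frac{3656}{N} = \frac{\left(-313 + 528\right) \left(-551 + 1187\right)}{-2861} + \frac{3656}{1141 + \sqrt{14}} = 215 \cdot 636 \left(- \frac{1}{2861}\right) + \frac{3656}{1141 + \sqrt{14}} = 136740 \left(- \frac{1}{2861}\right) + \frac{3656}{1141 + \sqrt{14}} = - \frac{136740}{2861} + \frac{3656}{1141 + \sqrt{14}}$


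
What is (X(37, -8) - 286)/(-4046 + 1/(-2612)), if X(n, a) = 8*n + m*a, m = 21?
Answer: 412696/10568153 ≈ 0.039051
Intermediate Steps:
X(n, a) = 8*n + 21*a
(X(37, -8) - 286)/(-4046 + 1/(-2612)) = ((8*37 + 21*(-8)) - 286)/(-4046 + 1/(-2612)) = ((296 - 168) - 286)/(-4046 - 1/2612) = (128 - 286)/(-10568153/2612) = -158*(-2612/10568153) = 412696/10568153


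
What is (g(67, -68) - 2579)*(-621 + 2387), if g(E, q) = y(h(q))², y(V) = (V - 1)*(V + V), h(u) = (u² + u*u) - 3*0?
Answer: 51659244204374679790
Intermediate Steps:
h(u) = 2*u² (h(u) = (u² + u²) + 0 = 2*u² + 0 = 2*u²)
y(V) = 2*V*(-1 + V) (y(V) = (-1 + V)*(2*V) = 2*V*(-1 + V))
g(E, q) = 16*q⁴*(-1 + 2*q²)² (g(E, q) = (2*(2*q²)*(-1 + 2*q²))² = (4*q²*(-1 + 2*q²))² = 16*q⁴*(-1 + 2*q²)²)
(g(67, -68) - 2579)*(-621 + 2387) = (16*(-68)⁴*(-1 + 2*(-68)²)² - 2579)*(-621 + 2387) = (16*21381376*(-1 + 2*4624)² - 2579)*1766 = (16*21381376*(-1 + 9248)² - 2579)*1766 = (16*21381376*9247² - 2579)*1766 = (16*21381376*85507009 - 2579)*1766 = (29252120161030144 - 2579)*1766 = 29252120161027565*1766 = 51659244204374679790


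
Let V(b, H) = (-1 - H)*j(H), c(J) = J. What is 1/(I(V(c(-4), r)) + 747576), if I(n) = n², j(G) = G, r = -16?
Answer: 1/805176 ≈ 1.2420e-6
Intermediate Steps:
V(b, H) = H*(-1 - H) (V(b, H) = (-1 - H)*H = H*(-1 - H))
1/(I(V(c(-4), r)) + 747576) = 1/((-1*(-16)*(1 - 16))² + 747576) = 1/((-1*(-16)*(-15))² + 747576) = 1/((-240)² + 747576) = 1/(57600 + 747576) = 1/805176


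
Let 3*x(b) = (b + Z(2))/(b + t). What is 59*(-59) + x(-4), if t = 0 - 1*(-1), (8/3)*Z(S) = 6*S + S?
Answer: -125321/36 ≈ -3481.1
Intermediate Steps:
Z(S) = 21*S/8 (Z(S) = 3*(6*S + S)/8 = 3*(7*S)/8 = 21*S/8)
t = 1 (t = 0 + 1 = 1)
x(b) = (21/4 + b)/(3*(1 + b)) (x(b) = ((b + (21/8)*2)/(b + 1))/3 = ((b + 21/4)/(1 + b))/3 = ((21/4 + b)/(1 + b))/3 = (21/4 + b)/(3*(1 + b)))
59*(-59) + x(-4) = 59*(-59) + (21 + 4*(-4))/(12*(1 - 4)) = -3481 + (1/12)*(21 - 16)/(-3) = -3481 + (1/12)*(-⅓)*5 = -3481 - 5/36 = -125321/36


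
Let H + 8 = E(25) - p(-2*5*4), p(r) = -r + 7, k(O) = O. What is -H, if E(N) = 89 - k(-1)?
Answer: -35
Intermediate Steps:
p(r) = 7 - r
E(N) = 90 (E(N) = 89 - 1*(-1) = 89 + 1 = 90)
H = 35 (H = -8 + (90 - (7 - (-2*5)*4)) = -8 + (90 - (7 - (-10)*4)) = -8 + (90 - (7 - 1*(-40))) = -8 + (90 - (7 + 40)) = -8 + (90 - 1*47) = -8 + (90 - 47) = -8 + 43 = 35)
-H = -1*35 = -35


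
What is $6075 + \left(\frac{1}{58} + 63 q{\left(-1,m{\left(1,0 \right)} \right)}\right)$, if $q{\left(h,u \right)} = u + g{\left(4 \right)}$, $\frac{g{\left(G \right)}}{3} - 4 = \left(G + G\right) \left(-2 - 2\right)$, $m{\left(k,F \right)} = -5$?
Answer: $\frac{27145}{58} \approx 468.02$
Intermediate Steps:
$g{\left(G \right)} = 12 - 24 G$ ($g{\left(G \right)} = 12 + 3 \left(G + G\right) \left(-2 - 2\right) = 12 + 3 \cdot 2 G \left(-4\right) = 12 + 3 \left(- 8 G\right) = 12 - 24 G$)
$q{\left(h,u \right)} = -84 + u$ ($q{\left(h,u \right)} = u + \left(12 - 96\right) = u - 84 = -84 + u$)
$6075 + \left(\frac{1}{58} + 63 q{\left(-1,m{\left(1,0 \right)} \right)}\right) = 6075 + \left(\frac{1}{58} + 63 \left(-84 - 5\right)\right) = 6075 + \left(\frac{1}{58} + 63 \left(-89\right)\right) = 6075 + \left(\frac{1}{58} - 5607\right) = 6075 - \frac{325205}{58} = \frac{27145}{58}$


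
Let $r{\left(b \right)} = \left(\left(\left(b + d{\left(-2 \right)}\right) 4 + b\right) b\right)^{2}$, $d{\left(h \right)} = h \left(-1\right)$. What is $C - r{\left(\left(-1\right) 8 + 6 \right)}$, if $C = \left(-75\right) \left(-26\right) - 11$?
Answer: $1923$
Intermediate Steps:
$d{\left(h \right)} = - h$
$r{\left(b \right)} = b^{2} \left(8 + 5 b\right)^{2}$ ($r{\left(b \right)} = \left(\left(\left(b - -2\right) 4 + b\right) b\right)^{2} = \left(\left(\left(b + 2\right) 4 + b\right) b\right)^{2} = \left(\left(\left(2 + b\right) 4 + b\right) b\right)^{2} = \left(\left(\left(8 + 4 b\right) + b\right) b\right)^{2} = \left(\left(8 + 5 b\right) b\right)^{2} = \left(b \left(8 + 5 b\right)\right)^{2} = b^{2} \left(8 + 5 b\right)^{2}$)
$C = 1939$ ($C = 1950 - 11 = 1939$)
$C - r{\left(\left(-1\right) 8 + 6 \right)} = 1939 - \left(\left(-1\right) 8 + 6\right)^{2} \left(8 + 5 \left(\left(-1\right) 8 + 6\right)\right)^{2} = 1939 - \left(-8 + 6\right)^{2} \left(8 + 5 \left(-8 + 6\right)\right)^{2} = 1939 - \left(-2\right)^{2} \left(8 + 5 \left(-2\right)\right)^{2} = 1939 - 4 \left(8 - 10\right)^{2} = 1939 - 4 \left(-2\right)^{2} = 1939 - 4 \cdot 4 = 1939 - 16 = 1923$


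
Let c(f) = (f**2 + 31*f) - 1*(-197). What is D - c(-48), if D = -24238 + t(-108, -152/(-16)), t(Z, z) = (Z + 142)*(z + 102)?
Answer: -21460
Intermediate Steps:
t(Z, z) = (102 + z)*(142 + Z) (t(Z, z) = (142 + Z)*(102 + z) = (102 + z)*(142 + Z))
c(f) = 197 + f**2 + 31*f (c(f) = (f**2 + 31*f) + 197 = 197 + f**2 + 31*f)
D = -20447 (D = -24238 + (14484 + 102*(-108) + 142*(-152/(-16)) - (-16416)/(-16)) = -24238 + (14484 - 11016 + 142*(-152*(-1/16)) - (-16416)*(-1)/16) = -24238 + (14484 - 11016 + 142*(19/2) - 108*19/2) = -24238 + (14484 - 11016 + 1349 - 1026) = -24238 + 3791 = -20447)
D - c(-48) = -20447 - (197 + (-48)**2 + 31*(-48)) = -20447 - (197 + 2304 - 1488) = -20447 - 1*1013 = -20447 - 1013 = -21460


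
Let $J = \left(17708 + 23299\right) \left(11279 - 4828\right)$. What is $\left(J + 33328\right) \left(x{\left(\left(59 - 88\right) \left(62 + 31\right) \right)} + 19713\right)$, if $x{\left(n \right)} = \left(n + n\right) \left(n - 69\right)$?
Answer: $3952540318838745$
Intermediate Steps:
$x{\left(n \right)} = 2 n \left(-69 + n\right)$
$J = 264536157$ ($J = 41007 \cdot 6451 = 264536157$)
$\left(J + 33328\right) \left(x{\left(\left(59 - 88\right) \left(62 + 31\right) \right)} + 19713\right) = \left(264536157 + 33328\right) \left(2 \left(59 - 88\right) \left(62 + 31\right) \left(-69 + \left(59 - 88\right) \left(62 + 31\right)\right) + 19713\right) = 264569485 \left(2 \left(\left(-29\right) 93\right) \left(-69 - 2697\right) + 19713\right) = 264569485 \left(2 \left(-2697\right) \left(-69 - 2697\right) + 19713\right) = 264569485 \left(2 \left(-2697\right) \left(-2766\right) + 19713\right) = 264569485 \left(14919804 + 19713\right) = 264569485 \cdot 14939517 = 3952540318838745$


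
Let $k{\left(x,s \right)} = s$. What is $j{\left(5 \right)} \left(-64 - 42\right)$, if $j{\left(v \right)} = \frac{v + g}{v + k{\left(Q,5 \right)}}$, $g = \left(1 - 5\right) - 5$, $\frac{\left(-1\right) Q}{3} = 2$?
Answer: $\frac{212}{5} \approx 42.4$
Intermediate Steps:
$Q = -6$ ($Q = \left(-3\right) 2 = -6$)
$g = -9$ ($g = -4 - 5 = -9$)
$j{\left(v \right)} = \frac{-9 + v}{5 + v}$ ($j{\left(v \right)} = \frac{v - 9}{v + 5} = \frac{-9 + v}{5 + v}$)
$j{\left(5 \right)} \left(-64 - 42\right) = \frac{-9 + 5}{5 + 5} \left(-64 - 42\right) = \frac{1}{10} \left(-4\right) \left(-106\right) = \left(- \frac{2}{5}\right) \left(-106\right) = \frac{212}{5}$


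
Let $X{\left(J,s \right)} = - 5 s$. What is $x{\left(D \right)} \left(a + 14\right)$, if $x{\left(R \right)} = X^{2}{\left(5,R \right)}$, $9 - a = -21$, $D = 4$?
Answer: $17600$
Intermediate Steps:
$a = 30$ ($a = 9 - -21 = 9 + 21 = 30$)
$x{\left(R \right)} = 25 R^{2}$ ($x{\left(R \right)} = \left(- 5 R\right)^{2} = 25 R^{2}$)
$x{\left(D \right)} \left(a + 14\right) = 25 \cdot 4^{2} \left(30 + 14\right) = 25 \cdot 16 \cdot 44 = 400 \cdot 44 = 17600$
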